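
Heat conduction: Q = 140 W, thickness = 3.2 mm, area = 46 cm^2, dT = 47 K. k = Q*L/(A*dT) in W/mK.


k = 140*3.2/1000/(46/10000*47) = 2.07 W/mK

2.07


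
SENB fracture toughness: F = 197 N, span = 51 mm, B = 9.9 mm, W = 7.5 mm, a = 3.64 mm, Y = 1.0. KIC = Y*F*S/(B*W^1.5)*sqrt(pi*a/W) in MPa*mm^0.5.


KIC = 1.0*197*51/(9.9*7.5^1.5)*sqrt(pi*3.64/7.5) = 61.01

61.01


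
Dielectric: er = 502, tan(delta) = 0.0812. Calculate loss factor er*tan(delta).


Loss = 502 * 0.0812 = 40.762

40.762


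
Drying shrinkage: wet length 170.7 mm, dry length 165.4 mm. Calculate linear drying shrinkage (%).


DS = (170.7 - 165.4) / 170.7 * 100 = 3.1%

3.1


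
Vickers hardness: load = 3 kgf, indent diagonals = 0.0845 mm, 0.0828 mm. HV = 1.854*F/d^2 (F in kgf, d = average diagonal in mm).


d_avg = (0.0845+0.0828)/2 = 0.08365 mm
HV = 1.854*3/0.08365^2 = 795

795


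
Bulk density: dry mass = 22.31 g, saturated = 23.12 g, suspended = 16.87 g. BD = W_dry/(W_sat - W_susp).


BD = 22.31 / (23.12 - 16.87) = 22.31 / 6.25 = 3.57 g/cm^3

3.57


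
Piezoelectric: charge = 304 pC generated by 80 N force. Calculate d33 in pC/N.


d33 = 304 / 80 = 3.8 pC/N

3.8


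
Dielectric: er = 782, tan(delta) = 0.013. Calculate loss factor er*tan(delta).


Loss = 782 * 0.013 = 10.166

10.166


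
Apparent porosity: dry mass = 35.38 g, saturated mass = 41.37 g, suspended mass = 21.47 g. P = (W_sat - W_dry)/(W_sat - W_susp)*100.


P = (41.37 - 35.38) / (41.37 - 21.47) * 100 = 5.99 / 19.9 * 100 = 30.1%

30.1


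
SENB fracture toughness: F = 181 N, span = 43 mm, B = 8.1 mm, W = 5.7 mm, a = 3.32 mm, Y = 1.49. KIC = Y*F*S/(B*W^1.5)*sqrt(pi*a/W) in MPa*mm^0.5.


KIC = 1.49*181*43/(8.1*5.7^1.5)*sqrt(pi*3.32/5.7) = 142.31

142.31


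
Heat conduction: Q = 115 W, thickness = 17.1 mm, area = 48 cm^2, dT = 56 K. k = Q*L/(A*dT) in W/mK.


k = 115*17.1/1000/(48/10000*56) = 7.32 W/mK

7.32


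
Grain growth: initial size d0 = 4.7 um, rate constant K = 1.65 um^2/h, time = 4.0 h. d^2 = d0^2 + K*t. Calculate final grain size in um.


d^2 = 4.7^2 + 1.65*4.0 = 28.69
d = sqrt(28.69) = 5.36 um

5.36


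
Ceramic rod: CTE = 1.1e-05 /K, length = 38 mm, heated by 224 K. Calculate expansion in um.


dL = 1.1e-05 * 38 * 224 * 1000 = 93.632 um

93.632


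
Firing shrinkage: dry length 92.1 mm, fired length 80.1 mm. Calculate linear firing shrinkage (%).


FS = (92.1 - 80.1) / 92.1 * 100 = 13.03%

13.03


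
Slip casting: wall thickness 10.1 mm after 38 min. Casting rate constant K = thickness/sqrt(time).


K = 10.1 / sqrt(38) = 10.1 / 6.1644 = 1.638 mm/min^0.5

1.638


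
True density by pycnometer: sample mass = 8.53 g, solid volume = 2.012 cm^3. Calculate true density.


TD = 8.53 / 2.012 = 4.24 g/cm^3

4.24


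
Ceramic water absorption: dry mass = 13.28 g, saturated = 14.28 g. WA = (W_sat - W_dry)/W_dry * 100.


WA = (14.28 - 13.28) / 13.28 * 100 = 7.53%

7.53


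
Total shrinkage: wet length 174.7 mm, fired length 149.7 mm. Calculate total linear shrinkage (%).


TS = (174.7 - 149.7) / 174.7 * 100 = 14.31%

14.31


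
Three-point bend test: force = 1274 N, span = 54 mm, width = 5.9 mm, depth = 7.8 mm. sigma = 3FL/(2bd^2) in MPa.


sigma = 3*1274*54/(2*5.9*7.8^2) = 287.5 MPa

287.5


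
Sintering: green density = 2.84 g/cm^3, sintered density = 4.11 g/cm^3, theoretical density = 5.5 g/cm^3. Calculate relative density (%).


Relative = 4.11 / 5.5 * 100 = 74.7%

74.7


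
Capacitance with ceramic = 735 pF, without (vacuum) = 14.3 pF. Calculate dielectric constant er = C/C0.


er = 735 / 14.3 = 51.4

51.4


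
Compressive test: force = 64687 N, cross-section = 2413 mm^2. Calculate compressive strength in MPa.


CS = 64687 / 2413 = 26.8 MPa

26.8


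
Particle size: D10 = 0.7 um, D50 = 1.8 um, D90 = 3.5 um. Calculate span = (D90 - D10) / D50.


Span = (3.5 - 0.7) / 1.8 = 2.8 / 1.8 = 1.556

1.556


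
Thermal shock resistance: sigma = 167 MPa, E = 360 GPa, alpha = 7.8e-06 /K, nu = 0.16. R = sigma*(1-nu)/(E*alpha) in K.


R = 167*(1-0.16)/(360*1000*7.8e-06) = 50 K

50


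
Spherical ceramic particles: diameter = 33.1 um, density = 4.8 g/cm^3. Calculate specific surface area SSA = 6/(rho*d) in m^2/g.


SSA = 6 / (4.8 * 33.1) = 0.038 m^2/g

0.038


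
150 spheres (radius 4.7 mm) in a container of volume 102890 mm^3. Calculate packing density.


V_sphere = 4/3*pi*4.7^3 = 434.8928 mm^3
Total V = 150*434.8928 = 65233.92 mm^3
PD = 65233.92 / 102890 = 0.634

0.634


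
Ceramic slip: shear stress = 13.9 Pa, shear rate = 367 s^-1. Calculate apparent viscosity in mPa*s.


eta = tau/gamma * 1000 = 13.9/367 * 1000 = 37.9 mPa*s

37.9


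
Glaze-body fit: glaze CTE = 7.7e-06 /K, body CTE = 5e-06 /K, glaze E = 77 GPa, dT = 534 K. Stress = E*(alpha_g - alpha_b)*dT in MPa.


Stress = 77*1000*(7.7e-06 - 5e-06)*534 = 111.0 MPa

111.0


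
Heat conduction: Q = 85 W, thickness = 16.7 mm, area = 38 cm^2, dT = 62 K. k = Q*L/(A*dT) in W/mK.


k = 85*16.7/1000/(38/10000*62) = 6.03 W/mK

6.03


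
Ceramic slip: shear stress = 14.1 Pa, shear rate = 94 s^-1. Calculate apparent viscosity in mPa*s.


eta = tau/gamma * 1000 = 14.1/94 * 1000 = 150.0 mPa*s

150.0


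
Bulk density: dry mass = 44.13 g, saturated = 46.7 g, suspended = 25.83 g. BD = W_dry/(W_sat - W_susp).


BD = 44.13 / (46.7 - 25.83) = 44.13 / 20.87 = 2.115 g/cm^3

2.115


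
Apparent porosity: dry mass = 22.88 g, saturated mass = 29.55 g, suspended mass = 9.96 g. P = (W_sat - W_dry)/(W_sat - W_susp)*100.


P = (29.55 - 22.88) / (29.55 - 9.96) * 100 = 6.67 / 19.59 * 100 = 34.0%

34.0


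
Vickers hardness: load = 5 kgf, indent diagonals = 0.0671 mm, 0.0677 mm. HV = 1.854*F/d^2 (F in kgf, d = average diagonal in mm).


d_avg = (0.0671+0.0677)/2 = 0.0674 mm
HV = 1.854*5/0.0674^2 = 2041

2041


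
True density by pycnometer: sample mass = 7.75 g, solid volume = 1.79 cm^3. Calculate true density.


TD = 7.75 / 1.79 = 4.33 g/cm^3

4.33


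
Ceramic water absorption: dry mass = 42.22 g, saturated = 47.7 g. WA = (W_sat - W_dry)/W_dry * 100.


WA = (47.7 - 42.22) / 42.22 * 100 = 12.98%

12.98


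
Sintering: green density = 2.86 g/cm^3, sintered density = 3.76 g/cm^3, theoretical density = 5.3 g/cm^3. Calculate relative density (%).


Relative = 3.76 / 5.3 * 100 = 70.9%

70.9


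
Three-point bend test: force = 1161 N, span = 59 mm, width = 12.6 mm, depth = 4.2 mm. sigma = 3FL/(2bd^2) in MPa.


sigma = 3*1161*59/(2*12.6*4.2^2) = 462.3 MPa

462.3


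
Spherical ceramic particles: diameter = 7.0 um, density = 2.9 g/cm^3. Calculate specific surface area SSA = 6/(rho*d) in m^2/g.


SSA = 6 / (2.9 * 7.0) = 0.296 m^2/g

0.296


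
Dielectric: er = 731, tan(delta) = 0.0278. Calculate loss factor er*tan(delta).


Loss = 731 * 0.0278 = 20.322

20.322


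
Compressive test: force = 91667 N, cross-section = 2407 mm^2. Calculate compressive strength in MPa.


CS = 91667 / 2407 = 38.1 MPa

38.1


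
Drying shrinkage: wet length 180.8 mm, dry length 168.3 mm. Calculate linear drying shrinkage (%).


DS = (180.8 - 168.3) / 180.8 * 100 = 6.91%

6.91


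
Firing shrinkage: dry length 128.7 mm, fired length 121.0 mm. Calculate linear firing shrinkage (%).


FS = (128.7 - 121.0) / 128.7 * 100 = 5.98%

5.98


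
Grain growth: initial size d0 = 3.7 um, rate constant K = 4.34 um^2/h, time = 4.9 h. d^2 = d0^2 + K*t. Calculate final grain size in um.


d^2 = 3.7^2 + 4.34*4.9 = 34.956
d = sqrt(34.956) = 5.91 um

5.91


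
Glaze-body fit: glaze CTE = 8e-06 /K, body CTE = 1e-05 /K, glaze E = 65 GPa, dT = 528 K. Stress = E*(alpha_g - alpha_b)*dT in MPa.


Stress = 65*1000*(8e-06 - 1e-05)*528 = -68.6 MPa

-68.6


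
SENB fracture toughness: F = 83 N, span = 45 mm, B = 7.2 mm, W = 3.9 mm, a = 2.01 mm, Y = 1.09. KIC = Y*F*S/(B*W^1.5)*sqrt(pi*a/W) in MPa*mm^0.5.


KIC = 1.09*83*45/(7.2*3.9^1.5)*sqrt(pi*2.01/3.9) = 93.42

93.42


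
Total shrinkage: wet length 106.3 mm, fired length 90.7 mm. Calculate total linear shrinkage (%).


TS = (106.3 - 90.7) / 106.3 * 100 = 14.68%

14.68


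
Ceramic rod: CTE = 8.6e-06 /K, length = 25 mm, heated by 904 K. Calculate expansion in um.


dL = 8.6e-06 * 25 * 904 * 1000 = 194.36 um

194.36


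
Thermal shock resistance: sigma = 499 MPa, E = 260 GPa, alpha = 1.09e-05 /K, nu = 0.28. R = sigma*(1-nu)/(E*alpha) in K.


R = 499*(1-0.28)/(260*1000*1.09e-05) = 127 K

127


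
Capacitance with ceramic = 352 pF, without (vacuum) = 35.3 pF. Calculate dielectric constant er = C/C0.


er = 352 / 35.3 = 9.97

9.97


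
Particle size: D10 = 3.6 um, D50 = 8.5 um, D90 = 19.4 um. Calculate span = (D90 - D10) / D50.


Span = (19.4 - 3.6) / 8.5 = 15.8 / 8.5 = 1.859

1.859


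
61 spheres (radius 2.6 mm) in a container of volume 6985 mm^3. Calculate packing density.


V_sphere = 4/3*pi*2.6^3 = 73.6222 mm^3
Total V = 61*73.6222 = 4490.9542 mm^3
PD = 4490.9542 / 6985 = 0.643

0.643


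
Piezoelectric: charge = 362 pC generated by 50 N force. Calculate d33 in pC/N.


d33 = 362 / 50 = 7.2 pC/N

7.2


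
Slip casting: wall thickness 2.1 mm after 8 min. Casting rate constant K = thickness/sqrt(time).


K = 2.1 / sqrt(8) = 2.1 / 2.8284 = 0.742 mm/min^0.5

0.742


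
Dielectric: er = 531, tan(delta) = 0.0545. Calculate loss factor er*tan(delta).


Loss = 531 * 0.0545 = 28.94

28.94


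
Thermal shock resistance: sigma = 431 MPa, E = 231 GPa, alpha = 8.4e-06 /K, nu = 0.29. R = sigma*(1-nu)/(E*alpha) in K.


R = 431*(1-0.29)/(231*1000*8.4e-06) = 158 K

158


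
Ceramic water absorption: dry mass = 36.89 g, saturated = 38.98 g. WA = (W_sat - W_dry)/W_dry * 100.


WA = (38.98 - 36.89) / 36.89 * 100 = 5.67%

5.67


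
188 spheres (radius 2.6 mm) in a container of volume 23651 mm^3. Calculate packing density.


V_sphere = 4/3*pi*2.6^3 = 73.6222 mm^3
Total V = 188*73.6222 = 13840.9736 mm^3
PD = 13840.9736 / 23651 = 0.585

0.585


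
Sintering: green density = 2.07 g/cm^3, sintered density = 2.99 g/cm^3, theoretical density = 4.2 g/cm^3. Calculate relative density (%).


Relative = 2.99 / 4.2 * 100 = 71.2%

71.2


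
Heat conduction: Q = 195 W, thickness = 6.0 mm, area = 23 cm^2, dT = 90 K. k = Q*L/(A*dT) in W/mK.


k = 195*6.0/1000/(23/10000*90) = 5.65 W/mK

5.65


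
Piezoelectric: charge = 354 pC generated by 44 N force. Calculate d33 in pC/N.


d33 = 354 / 44 = 8.0 pC/N

8.0


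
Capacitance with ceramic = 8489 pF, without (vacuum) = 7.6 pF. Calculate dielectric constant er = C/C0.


er = 8489 / 7.6 = 1116.97

1116.97


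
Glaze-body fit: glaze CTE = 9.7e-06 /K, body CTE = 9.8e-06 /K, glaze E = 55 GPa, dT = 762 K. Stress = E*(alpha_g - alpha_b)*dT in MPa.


Stress = 55*1000*(9.7e-06 - 9.8e-06)*762 = -4.2 MPa

-4.2


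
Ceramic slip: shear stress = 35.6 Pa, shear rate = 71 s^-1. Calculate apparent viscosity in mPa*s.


eta = tau/gamma * 1000 = 35.6/71 * 1000 = 501.4 mPa*s

501.4


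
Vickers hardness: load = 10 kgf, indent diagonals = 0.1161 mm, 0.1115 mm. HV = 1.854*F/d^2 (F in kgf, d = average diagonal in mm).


d_avg = (0.1161+0.1115)/2 = 0.1138 mm
HV = 1.854*10/0.1138^2 = 1432

1432


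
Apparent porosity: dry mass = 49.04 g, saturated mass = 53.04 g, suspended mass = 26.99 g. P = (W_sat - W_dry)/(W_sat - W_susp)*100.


P = (53.04 - 49.04) / (53.04 - 26.99) * 100 = 4.0 / 26.05 * 100 = 15.4%

15.4


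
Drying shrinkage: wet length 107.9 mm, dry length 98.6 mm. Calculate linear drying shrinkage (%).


DS = (107.9 - 98.6) / 107.9 * 100 = 8.62%

8.62


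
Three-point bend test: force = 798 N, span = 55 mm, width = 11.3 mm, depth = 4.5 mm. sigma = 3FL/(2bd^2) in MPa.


sigma = 3*798*55/(2*11.3*4.5^2) = 287.7 MPa

287.7


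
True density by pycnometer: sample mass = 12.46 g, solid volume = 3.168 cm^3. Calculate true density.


TD = 12.46 / 3.168 = 3.933 g/cm^3

3.933


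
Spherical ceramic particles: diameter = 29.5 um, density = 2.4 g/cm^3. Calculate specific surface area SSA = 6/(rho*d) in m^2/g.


SSA = 6 / (2.4 * 29.5) = 0.085 m^2/g

0.085


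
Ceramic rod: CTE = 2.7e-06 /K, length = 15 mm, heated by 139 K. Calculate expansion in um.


dL = 2.7e-06 * 15 * 139 * 1000 = 5.63 um

5.63


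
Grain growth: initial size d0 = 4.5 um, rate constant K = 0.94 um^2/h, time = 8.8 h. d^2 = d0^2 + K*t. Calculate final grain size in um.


d^2 = 4.5^2 + 0.94*8.8 = 28.522
d = sqrt(28.522) = 5.34 um

5.34


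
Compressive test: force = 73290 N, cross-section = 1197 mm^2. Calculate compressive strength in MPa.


CS = 73290 / 1197 = 61.2 MPa

61.2


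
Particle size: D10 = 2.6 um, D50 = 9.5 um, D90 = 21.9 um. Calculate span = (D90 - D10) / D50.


Span = (21.9 - 2.6) / 9.5 = 19.3 / 9.5 = 2.032

2.032


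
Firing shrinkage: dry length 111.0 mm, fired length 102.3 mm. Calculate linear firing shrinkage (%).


FS = (111.0 - 102.3) / 111.0 * 100 = 7.84%

7.84


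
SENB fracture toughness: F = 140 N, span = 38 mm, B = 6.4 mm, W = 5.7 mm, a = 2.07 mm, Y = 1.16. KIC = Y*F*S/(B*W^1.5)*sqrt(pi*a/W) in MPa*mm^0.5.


KIC = 1.16*140*38/(6.4*5.7^1.5)*sqrt(pi*2.07/5.7) = 75.68

75.68


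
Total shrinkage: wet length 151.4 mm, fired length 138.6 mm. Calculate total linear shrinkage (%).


TS = (151.4 - 138.6) / 151.4 * 100 = 8.45%

8.45


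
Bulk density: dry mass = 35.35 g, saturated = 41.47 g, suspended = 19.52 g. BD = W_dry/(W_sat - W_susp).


BD = 35.35 / (41.47 - 19.52) = 35.35 / 21.95 = 1.61 g/cm^3

1.61


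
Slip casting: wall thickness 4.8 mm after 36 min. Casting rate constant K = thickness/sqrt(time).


K = 4.8 / sqrt(36) = 4.8 / 6.0 = 0.8 mm/min^0.5

0.8


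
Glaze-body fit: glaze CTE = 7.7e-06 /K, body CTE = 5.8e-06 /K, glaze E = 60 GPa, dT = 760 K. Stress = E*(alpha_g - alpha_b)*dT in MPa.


Stress = 60*1000*(7.7e-06 - 5.8e-06)*760 = 86.6 MPa

86.6


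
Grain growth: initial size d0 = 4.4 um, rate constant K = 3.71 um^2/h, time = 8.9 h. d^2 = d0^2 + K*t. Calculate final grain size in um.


d^2 = 4.4^2 + 3.71*8.9 = 52.379
d = sqrt(52.379) = 7.24 um

7.24


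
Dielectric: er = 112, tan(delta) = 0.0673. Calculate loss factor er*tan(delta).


Loss = 112 * 0.0673 = 7.538

7.538


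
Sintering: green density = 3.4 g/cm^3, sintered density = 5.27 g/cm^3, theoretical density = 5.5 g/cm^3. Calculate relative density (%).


Relative = 5.27 / 5.5 * 100 = 95.8%

95.8


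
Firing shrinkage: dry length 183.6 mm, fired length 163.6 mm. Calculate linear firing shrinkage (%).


FS = (183.6 - 163.6) / 183.6 * 100 = 10.89%

10.89


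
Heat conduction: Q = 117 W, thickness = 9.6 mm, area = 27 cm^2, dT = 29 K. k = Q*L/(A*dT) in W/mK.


k = 117*9.6/1000/(27/10000*29) = 14.34 W/mK

14.34


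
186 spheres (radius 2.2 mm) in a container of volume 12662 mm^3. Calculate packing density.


V_sphere = 4/3*pi*2.2^3 = 44.6022 mm^3
Total V = 186*44.6022 = 8296.0092 mm^3
PD = 8296.0092 / 12662 = 0.655

0.655


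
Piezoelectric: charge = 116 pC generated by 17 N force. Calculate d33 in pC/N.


d33 = 116 / 17 = 6.8 pC/N

6.8


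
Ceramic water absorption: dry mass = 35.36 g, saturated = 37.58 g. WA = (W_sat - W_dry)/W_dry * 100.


WA = (37.58 - 35.36) / 35.36 * 100 = 6.28%

6.28


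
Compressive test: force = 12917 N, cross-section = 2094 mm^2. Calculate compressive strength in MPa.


CS = 12917 / 2094 = 6.2 MPa

6.2


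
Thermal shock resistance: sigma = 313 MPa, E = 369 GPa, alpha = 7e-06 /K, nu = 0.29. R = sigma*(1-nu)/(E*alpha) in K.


R = 313*(1-0.29)/(369*1000*7e-06) = 86 K

86


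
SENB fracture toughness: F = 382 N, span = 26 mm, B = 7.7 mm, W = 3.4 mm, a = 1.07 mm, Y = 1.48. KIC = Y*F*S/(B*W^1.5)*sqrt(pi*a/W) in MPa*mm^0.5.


KIC = 1.48*382*26/(7.7*3.4^1.5)*sqrt(pi*1.07/3.4) = 302.77

302.77


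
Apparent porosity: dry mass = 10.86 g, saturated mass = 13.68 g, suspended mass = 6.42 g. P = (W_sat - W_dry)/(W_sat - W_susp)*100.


P = (13.68 - 10.86) / (13.68 - 6.42) * 100 = 2.82 / 7.26 * 100 = 38.8%

38.8


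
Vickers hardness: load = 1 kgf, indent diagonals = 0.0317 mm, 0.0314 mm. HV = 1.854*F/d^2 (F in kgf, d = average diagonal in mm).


d_avg = (0.0317+0.0314)/2 = 0.03155 mm
HV = 1.854*1/0.03155^2 = 1863

1863


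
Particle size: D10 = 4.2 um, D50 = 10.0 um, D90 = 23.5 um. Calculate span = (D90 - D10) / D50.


Span = (23.5 - 4.2) / 10.0 = 19.3 / 10.0 = 1.93

1.93


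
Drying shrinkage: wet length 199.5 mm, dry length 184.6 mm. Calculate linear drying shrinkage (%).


DS = (199.5 - 184.6) / 199.5 * 100 = 7.47%

7.47


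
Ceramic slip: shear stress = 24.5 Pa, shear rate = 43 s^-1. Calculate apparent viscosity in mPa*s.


eta = tau/gamma * 1000 = 24.5/43 * 1000 = 569.8 mPa*s

569.8


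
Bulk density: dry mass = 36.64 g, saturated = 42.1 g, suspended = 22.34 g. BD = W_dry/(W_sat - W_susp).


BD = 36.64 / (42.1 - 22.34) = 36.64 / 19.76 = 1.854 g/cm^3

1.854


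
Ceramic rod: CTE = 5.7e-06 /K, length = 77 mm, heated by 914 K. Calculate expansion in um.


dL = 5.7e-06 * 77 * 914 * 1000 = 401.155 um

401.155


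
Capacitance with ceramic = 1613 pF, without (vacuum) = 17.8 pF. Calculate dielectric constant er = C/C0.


er = 1613 / 17.8 = 90.62

90.62


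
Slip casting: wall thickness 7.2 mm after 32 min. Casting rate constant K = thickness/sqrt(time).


K = 7.2 / sqrt(32) = 7.2 / 5.6569 = 1.273 mm/min^0.5

1.273


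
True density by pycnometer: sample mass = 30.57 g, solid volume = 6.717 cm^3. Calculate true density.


TD = 30.57 / 6.717 = 4.551 g/cm^3

4.551


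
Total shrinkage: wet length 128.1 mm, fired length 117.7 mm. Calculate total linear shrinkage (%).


TS = (128.1 - 117.7) / 128.1 * 100 = 8.12%

8.12


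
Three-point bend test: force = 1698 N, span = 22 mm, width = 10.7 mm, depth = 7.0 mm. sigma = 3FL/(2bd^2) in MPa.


sigma = 3*1698*22/(2*10.7*7.0^2) = 106.9 MPa

106.9


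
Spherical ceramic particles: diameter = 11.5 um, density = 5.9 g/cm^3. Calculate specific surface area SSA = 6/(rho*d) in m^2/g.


SSA = 6 / (5.9 * 11.5) = 0.088 m^2/g

0.088


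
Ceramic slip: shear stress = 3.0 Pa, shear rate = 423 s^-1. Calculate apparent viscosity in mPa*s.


eta = tau/gamma * 1000 = 3.0/423 * 1000 = 7.1 mPa*s

7.1


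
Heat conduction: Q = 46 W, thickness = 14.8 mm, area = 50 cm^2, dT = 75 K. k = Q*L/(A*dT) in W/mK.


k = 46*14.8/1000/(50/10000*75) = 1.82 W/mK

1.82


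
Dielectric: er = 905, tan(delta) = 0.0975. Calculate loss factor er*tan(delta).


Loss = 905 * 0.0975 = 88.238

88.238


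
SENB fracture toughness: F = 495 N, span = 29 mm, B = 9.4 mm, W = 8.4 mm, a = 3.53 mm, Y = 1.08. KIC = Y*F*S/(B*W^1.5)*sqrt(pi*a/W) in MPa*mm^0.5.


KIC = 1.08*495*29/(9.4*8.4^1.5)*sqrt(pi*3.53/8.4) = 77.84

77.84


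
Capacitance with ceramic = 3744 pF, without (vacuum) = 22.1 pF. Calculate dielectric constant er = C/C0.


er = 3744 / 22.1 = 169.41

169.41


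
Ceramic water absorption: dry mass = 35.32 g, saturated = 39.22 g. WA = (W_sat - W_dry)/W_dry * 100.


WA = (39.22 - 35.32) / 35.32 * 100 = 11.04%

11.04


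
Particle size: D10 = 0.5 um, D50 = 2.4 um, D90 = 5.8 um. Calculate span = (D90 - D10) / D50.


Span = (5.8 - 0.5) / 2.4 = 5.3 / 2.4 = 2.208

2.208


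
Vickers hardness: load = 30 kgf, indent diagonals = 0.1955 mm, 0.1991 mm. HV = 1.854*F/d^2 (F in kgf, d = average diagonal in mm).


d_avg = (0.1955+0.1991)/2 = 0.1973 mm
HV = 1.854*30/0.1973^2 = 1429

1429


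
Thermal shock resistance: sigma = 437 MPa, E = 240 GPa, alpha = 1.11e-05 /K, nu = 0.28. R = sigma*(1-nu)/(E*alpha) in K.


R = 437*(1-0.28)/(240*1000*1.11e-05) = 118 K

118


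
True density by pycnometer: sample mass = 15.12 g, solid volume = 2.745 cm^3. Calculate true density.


TD = 15.12 / 2.745 = 5.508 g/cm^3

5.508


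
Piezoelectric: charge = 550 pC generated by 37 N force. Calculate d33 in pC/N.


d33 = 550 / 37 = 14.9 pC/N

14.9


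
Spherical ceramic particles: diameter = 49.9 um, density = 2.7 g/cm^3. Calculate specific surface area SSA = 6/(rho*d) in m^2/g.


SSA = 6 / (2.7 * 49.9) = 0.045 m^2/g

0.045


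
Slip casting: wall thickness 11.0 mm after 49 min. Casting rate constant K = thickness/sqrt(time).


K = 11.0 / sqrt(49) = 11.0 / 7.0 = 1.571 mm/min^0.5

1.571


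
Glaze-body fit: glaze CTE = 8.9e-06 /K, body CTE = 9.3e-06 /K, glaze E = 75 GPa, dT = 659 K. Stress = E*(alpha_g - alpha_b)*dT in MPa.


Stress = 75*1000*(8.9e-06 - 9.3e-06)*659 = -19.8 MPa

-19.8


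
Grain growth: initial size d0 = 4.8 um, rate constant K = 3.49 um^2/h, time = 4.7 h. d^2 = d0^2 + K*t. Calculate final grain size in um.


d^2 = 4.8^2 + 3.49*4.7 = 39.443
d = sqrt(39.443) = 6.28 um

6.28


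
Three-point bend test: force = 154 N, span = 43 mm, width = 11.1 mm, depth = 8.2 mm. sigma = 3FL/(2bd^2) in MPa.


sigma = 3*154*43/(2*11.1*8.2^2) = 13.3 MPa

13.3


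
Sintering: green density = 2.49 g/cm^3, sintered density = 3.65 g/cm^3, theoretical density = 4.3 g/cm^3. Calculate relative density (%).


Relative = 3.65 / 4.3 * 100 = 84.9%

84.9


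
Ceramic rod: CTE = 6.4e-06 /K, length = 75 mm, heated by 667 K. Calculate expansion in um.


dL = 6.4e-06 * 75 * 667 * 1000 = 320.16 um

320.16


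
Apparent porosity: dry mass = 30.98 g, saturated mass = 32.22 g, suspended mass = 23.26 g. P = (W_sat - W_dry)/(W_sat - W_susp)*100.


P = (32.22 - 30.98) / (32.22 - 23.26) * 100 = 1.24 / 8.96 * 100 = 13.8%

13.8


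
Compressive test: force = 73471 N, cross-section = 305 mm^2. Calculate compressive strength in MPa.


CS = 73471 / 305 = 240.9 MPa

240.9


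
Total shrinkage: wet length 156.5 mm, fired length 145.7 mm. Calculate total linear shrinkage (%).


TS = (156.5 - 145.7) / 156.5 * 100 = 6.9%

6.9


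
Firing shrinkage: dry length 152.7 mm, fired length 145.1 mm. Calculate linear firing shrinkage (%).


FS = (152.7 - 145.1) / 152.7 * 100 = 4.98%

4.98


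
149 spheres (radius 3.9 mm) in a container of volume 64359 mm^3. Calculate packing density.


V_sphere = 4/3*pi*3.9^3 = 248.4748 mm^3
Total V = 149*248.4748 = 37022.7452 mm^3
PD = 37022.7452 / 64359 = 0.575

0.575


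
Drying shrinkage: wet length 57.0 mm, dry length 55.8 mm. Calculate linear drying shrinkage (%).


DS = (57.0 - 55.8) / 57.0 * 100 = 2.11%

2.11


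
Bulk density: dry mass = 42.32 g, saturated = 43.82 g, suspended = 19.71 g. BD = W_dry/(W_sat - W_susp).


BD = 42.32 / (43.82 - 19.71) = 42.32 / 24.11 = 1.755 g/cm^3

1.755


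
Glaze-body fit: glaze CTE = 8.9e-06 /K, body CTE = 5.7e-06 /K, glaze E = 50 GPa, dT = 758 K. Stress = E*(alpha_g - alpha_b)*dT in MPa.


Stress = 50*1000*(8.9e-06 - 5.7e-06)*758 = 121.3 MPa

121.3


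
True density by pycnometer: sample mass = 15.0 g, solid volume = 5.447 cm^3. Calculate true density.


TD = 15.0 / 5.447 = 2.754 g/cm^3

2.754


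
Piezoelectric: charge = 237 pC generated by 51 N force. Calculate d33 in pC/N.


d33 = 237 / 51 = 4.6 pC/N

4.6


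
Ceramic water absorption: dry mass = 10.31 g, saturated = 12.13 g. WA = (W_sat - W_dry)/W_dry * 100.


WA = (12.13 - 10.31) / 10.31 * 100 = 17.65%

17.65


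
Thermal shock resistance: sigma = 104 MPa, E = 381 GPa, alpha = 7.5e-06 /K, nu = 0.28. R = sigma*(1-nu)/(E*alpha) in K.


R = 104*(1-0.28)/(381*1000*7.5e-06) = 26 K

26


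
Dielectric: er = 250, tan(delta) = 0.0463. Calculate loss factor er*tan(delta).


Loss = 250 * 0.0463 = 11.575

11.575


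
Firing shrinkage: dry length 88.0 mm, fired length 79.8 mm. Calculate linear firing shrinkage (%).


FS = (88.0 - 79.8) / 88.0 * 100 = 9.32%

9.32


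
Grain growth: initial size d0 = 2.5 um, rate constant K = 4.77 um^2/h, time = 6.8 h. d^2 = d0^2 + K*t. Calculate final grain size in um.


d^2 = 2.5^2 + 4.77*6.8 = 38.686
d = sqrt(38.686) = 6.22 um

6.22


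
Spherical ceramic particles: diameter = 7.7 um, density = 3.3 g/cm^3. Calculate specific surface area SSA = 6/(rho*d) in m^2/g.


SSA = 6 / (3.3 * 7.7) = 0.236 m^2/g

0.236


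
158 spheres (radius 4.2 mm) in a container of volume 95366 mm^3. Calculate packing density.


V_sphere = 4/3*pi*4.2^3 = 310.3391 mm^3
Total V = 158*310.3391 = 49033.5778 mm^3
PD = 49033.5778 / 95366 = 0.514

0.514


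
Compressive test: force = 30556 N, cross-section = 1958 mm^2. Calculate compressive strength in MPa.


CS = 30556 / 1958 = 15.6 MPa

15.6


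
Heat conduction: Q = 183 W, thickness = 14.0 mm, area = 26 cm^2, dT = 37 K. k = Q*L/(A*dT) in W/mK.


k = 183*14.0/1000/(26/10000*37) = 26.63 W/mK

26.63


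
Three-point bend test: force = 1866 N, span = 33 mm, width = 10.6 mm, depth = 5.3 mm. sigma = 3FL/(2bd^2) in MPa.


sigma = 3*1866*33/(2*10.6*5.3^2) = 310.2 MPa

310.2


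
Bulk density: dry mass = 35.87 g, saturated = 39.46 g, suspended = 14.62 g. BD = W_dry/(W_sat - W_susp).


BD = 35.87 / (39.46 - 14.62) = 35.87 / 24.84 = 1.444 g/cm^3

1.444


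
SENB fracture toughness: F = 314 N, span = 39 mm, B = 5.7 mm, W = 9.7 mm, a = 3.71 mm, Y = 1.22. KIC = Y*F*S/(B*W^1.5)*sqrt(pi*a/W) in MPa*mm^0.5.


KIC = 1.22*314*39/(5.7*9.7^1.5)*sqrt(pi*3.71/9.7) = 95.1

95.1


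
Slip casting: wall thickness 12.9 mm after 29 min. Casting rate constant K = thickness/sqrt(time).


K = 12.9 / sqrt(29) = 12.9 / 5.3852 = 2.395 mm/min^0.5

2.395


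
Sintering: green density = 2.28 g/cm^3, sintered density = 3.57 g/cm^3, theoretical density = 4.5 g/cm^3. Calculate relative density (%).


Relative = 3.57 / 4.5 * 100 = 79.3%

79.3


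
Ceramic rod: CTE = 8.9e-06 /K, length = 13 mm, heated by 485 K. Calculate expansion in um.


dL = 8.9e-06 * 13 * 485 * 1000 = 56.115 um

56.115


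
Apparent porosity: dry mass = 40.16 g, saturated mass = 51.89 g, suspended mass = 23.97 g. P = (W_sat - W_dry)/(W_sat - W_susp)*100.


P = (51.89 - 40.16) / (51.89 - 23.97) * 100 = 11.73 / 27.92 * 100 = 42.0%

42.0


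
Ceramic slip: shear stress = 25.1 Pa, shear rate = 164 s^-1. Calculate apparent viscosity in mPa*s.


eta = tau/gamma * 1000 = 25.1/164 * 1000 = 153.0 mPa*s

153.0


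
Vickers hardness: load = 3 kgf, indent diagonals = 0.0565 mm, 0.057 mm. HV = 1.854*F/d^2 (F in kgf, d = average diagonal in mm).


d_avg = (0.0565+0.057)/2 = 0.05675 mm
HV = 1.854*3/0.05675^2 = 1727

1727


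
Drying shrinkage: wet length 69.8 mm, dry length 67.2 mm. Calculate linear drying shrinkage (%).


DS = (69.8 - 67.2) / 69.8 * 100 = 3.72%

3.72


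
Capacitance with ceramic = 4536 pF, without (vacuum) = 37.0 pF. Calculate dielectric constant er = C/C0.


er = 4536 / 37.0 = 122.59

122.59


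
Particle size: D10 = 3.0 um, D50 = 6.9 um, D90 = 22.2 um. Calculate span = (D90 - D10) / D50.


Span = (22.2 - 3.0) / 6.9 = 19.2 / 6.9 = 2.783

2.783


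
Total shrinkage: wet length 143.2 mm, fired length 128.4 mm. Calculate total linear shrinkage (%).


TS = (143.2 - 128.4) / 143.2 * 100 = 10.34%

10.34


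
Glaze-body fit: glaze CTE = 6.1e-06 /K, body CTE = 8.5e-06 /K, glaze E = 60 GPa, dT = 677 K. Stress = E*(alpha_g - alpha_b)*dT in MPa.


Stress = 60*1000*(6.1e-06 - 8.5e-06)*677 = -97.5 MPa

-97.5


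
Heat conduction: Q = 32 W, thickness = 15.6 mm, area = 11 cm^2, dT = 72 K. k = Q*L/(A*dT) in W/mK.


k = 32*15.6/1000/(11/10000*72) = 6.3 W/mK

6.3


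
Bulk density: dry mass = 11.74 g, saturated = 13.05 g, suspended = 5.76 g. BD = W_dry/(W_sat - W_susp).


BD = 11.74 / (13.05 - 5.76) = 11.74 / 7.29 = 1.61 g/cm^3

1.61


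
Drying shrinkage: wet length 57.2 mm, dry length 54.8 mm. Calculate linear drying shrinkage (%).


DS = (57.2 - 54.8) / 57.2 * 100 = 4.2%

4.2


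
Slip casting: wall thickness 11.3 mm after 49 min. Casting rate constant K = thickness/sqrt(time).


K = 11.3 / sqrt(49) = 11.3 / 7.0 = 1.614 mm/min^0.5

1.614


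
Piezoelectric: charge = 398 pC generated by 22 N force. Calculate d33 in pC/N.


d33 = 398 / 22 = 18.1 pC/N

18.1


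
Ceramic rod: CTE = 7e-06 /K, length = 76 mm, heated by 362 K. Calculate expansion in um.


dL = 7e-06 * 76 * 362 * 1000 = 192.584 um

192.584


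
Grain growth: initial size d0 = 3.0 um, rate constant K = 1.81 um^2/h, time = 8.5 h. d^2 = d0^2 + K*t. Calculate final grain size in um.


d^2 = 3.0^2 + 1.81*8.5 = 24.385
d = sqrt(24.385) = 4.94 um

4.94


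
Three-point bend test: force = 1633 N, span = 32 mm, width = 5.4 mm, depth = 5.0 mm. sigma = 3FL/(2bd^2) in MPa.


sigma = 3*1633*32/(2*5.4*5.0^2) = 580.6 MPa

580.6


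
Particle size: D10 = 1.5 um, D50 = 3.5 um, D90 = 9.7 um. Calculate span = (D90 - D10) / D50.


Span = (9.7 - 1.5) / 3.5 = 8.2 / 3.5 = 2.343

2.343


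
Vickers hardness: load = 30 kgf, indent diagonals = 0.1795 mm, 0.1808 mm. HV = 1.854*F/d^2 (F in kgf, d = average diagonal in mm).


d_avg = (0.1795+0.1808)/2 = 0.18015 mm
HV = 1.854*30/0.18015^2 = 1714

1714


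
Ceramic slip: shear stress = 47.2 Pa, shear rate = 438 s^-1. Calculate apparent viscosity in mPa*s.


eta = tau/gamma * 1000 = 47.2/438 * 1000 = 107.8 mPa*s

107.8


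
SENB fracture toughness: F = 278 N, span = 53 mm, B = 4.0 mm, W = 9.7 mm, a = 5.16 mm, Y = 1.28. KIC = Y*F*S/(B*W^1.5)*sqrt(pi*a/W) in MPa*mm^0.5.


KIC = 1.28*278*53/(4.0*9.7^1.5)*sqrt(pi*5.16/9.7) = 201.76

201.76


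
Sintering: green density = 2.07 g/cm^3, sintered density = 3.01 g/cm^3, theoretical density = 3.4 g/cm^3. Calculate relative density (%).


Relative = 3.01 / 3.4 * 100 = 88.5%

88.5


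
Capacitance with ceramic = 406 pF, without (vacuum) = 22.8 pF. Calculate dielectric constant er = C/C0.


er = 406 / 22.8 = 17.81

17.81


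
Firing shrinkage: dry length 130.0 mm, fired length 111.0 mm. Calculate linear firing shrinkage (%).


FS = (130.0 - 111.0) / 130.0 * 100 = 14.62%

14.62


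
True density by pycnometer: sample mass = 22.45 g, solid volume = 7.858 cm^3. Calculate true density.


TD = 22.45 / 7.858 = 2.857 g/cm^3

2.857


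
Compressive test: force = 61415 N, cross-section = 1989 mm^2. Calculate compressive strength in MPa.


CS = 61415 / 1989 = 30.9 MPa

30.9


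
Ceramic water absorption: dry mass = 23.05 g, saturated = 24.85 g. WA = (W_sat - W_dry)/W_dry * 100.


WA = (24.85 - 23.05) / 23.05 * 100 = 7.81%

7.81


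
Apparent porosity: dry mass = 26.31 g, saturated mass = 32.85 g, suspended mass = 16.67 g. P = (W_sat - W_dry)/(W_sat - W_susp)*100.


P = (32.85 - 26.31) / (32.85 - 16.67) * 100 = 6.54 / 16.18 * 100 = 40.4%

40.4


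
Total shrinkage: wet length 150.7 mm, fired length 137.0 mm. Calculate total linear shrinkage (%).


TS = (150.7 - 137.0) / 150.7 * 100 = 9.09%

9.09


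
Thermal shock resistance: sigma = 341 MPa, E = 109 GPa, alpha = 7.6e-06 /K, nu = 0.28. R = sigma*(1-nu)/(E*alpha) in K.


R = 341*(1-0.28)/(109*1000*7.6e-06) = 296 K

296


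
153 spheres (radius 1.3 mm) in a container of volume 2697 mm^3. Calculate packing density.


V_sphere = 4/3*pi*1.3^3 = 9.2028 mm^3
Total V = 153*9.2028 = 1408.0284 mm^3
PD = 1408.0284 / 2697 = 0.522

0.522


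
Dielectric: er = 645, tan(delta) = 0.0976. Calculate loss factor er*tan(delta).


Loss = 645 * 0.0976 = 62.952

62.952


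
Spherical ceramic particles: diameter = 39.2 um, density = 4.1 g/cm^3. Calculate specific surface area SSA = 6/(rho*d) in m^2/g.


SSA = 6 / (4.1 * 39.2) = 0.037 m^2/g

0.037


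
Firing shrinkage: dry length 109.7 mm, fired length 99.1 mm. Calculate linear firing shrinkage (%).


FS = (109.7 - 99.1) / 109.7 * 100 = 9.66%

9.66


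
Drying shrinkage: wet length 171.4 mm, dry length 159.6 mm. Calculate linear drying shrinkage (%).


DS = (171.4 - 159.6) / 171.4 * 100 = 6.88%

6.88


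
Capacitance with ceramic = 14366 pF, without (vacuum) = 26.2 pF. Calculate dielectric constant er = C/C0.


er = 14366 / 26.2 = 548.32

548.32


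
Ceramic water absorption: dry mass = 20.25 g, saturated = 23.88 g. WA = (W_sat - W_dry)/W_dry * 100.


WA = (23.88 - 20.25) / 20.25 * 100 = 17.93%

17.93


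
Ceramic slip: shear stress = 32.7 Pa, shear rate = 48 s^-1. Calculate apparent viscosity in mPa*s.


eta = tau/gamma * 1000 = 32.7/48 * 1000 = 681.3 mPa*s

681.3


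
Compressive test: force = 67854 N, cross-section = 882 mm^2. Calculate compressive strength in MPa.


CS = 67854 / 882 = 76.9 MPa

76.9


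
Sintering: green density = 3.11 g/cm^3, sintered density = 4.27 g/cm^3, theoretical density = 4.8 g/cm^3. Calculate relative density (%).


Relative = 4.27 / 4.8 * 100 = 89.0%

89.0


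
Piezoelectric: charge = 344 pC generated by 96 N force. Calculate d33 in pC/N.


d33 = 344 / 96 = 3.6 pC/N

3.6


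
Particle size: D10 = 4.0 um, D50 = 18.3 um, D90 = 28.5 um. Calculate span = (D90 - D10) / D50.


Span = (28.5 - 4.0) / 18.3 = 24.5 / 18.3 = 1.339

1.339


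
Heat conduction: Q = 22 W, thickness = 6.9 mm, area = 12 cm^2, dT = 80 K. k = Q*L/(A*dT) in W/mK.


k = 22*6.9/1000/(12/10000*80) = 1.58 W/mK

1.58


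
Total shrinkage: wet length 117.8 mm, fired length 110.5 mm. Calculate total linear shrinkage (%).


TS = (117.8 - 110.5) / 117.8 * 100 = 6.2%

6.2


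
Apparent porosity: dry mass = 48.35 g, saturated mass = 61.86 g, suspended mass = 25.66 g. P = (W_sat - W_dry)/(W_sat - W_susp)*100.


P = (61.86 - 48.35) / (61.86 - 25.66) * 100 = 13.51 / 36.2 * 100 = 37.3%

37.3


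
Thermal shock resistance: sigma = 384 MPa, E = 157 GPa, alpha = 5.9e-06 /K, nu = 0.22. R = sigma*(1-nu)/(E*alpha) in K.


R = 384*(1-0.22)/(157*1000*5.9e-06) = 323 K

323


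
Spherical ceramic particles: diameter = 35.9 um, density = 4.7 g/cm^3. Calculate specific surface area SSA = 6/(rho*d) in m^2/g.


SSA = 6 / (4.7 * 35.9) = 0.036 m^2/g

0.036


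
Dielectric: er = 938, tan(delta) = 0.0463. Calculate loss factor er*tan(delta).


Loss = 938 * 0.0463 = 43.429

43.429


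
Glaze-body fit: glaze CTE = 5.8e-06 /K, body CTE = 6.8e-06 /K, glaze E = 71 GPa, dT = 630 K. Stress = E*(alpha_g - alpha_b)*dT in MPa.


Stress = 71*1000*(5.8e-06 - 6.8e-06)*630 = -44.7 MPa

-44.7


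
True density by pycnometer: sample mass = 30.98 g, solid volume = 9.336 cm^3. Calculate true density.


TD = 30.98 / 9.336 = 3.318 g/cm^3

3.318


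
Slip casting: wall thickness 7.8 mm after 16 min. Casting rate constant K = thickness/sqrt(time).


K = 7.8 / sqrt(16) = 7.8 / 4.0 = 1.95 mm/min^0.5

1.95


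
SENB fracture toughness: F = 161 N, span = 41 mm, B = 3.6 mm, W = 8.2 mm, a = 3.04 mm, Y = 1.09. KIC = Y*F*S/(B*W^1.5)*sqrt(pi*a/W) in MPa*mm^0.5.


KIC = 1.09*161*41/(3.6*8.2^1.5)*sqrt(pi*3.04/8.2) = 91.86

91.86


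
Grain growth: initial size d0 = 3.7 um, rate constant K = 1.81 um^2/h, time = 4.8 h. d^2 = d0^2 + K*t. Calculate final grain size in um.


d^2 = 3.7^2 + 1.81*4.8 = 22.378
d = sqrt(22.378) = 4.73 um

4.73


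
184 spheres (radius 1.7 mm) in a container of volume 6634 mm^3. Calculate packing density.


V_sphere = 4/3*pi*1.7^3 = 20.5795 mm^3
Total V = 184*20.5795 = 3786.628 mm^3
PD = 3786.628 / 6634 = 0.571

0.571


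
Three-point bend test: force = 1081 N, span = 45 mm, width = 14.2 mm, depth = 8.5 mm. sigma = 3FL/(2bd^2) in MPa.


sigma = 3*1081*45/(2*14.2*8.5^2) = 71.1 MPa

71.1


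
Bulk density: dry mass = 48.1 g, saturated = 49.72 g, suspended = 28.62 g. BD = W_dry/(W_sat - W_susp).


BD = 48.1 / (49.72 - 28.62) = 48.1 / 21.1 = 2.28 g/cm^3

2.28


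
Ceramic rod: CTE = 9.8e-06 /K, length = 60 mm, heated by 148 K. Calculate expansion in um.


dL = 9.8e-06 * 60 * 148 * 1000 = 87.024 um

87.024


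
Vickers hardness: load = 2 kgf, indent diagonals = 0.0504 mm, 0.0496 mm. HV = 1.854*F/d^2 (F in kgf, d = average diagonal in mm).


d_avg = (0.0504+0.0496)/2 = 0.05 mm
HV = 1.854*2/0.05^2 = 1483

1483


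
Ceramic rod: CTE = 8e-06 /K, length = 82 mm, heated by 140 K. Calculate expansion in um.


dL = 8e-06 * 82 * 140 * 1000 = 91.84 um

91.84


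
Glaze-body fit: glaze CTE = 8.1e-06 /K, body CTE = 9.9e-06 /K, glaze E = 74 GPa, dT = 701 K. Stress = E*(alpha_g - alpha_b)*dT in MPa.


Stress = 74*1000*(8.1e-06 - 9.9e-06)*701 = -93.4 MPa

-93.4


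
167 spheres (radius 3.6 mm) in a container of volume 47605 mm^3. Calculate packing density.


V_sphere = 4/3*pi*3.6^3 = 195.4322 mm^3
Total V = 167*195.4322 = 32637.1774 mm^3
PD = 32637.1774 / 47605 = 0.686

0.686


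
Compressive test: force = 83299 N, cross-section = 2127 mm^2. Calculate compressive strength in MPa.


CS = 83299 / 2127 = 39.2 MPa

39.2


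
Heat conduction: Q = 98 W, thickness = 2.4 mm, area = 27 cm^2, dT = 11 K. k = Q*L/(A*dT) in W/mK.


k = 98*2.4/1000/(27/10000*11) = 7.92 W/mK

7.92


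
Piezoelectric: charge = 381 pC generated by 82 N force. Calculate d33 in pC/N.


d33 = 381 / 82 = 4.6 pC/N

4.6


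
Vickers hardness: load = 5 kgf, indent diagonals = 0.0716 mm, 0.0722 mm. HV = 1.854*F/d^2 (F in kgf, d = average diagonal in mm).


d_avg = (0.0716+0.0722)/2 = 0.0719 mm
HV = 1.854*5/0.0719^2 = 1793

1793


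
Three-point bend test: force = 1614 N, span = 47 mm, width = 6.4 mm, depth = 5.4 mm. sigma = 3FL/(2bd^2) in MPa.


sigma = 3*1614*47/(2*6.4*5.4^2) = 609.7 MPa

609.7


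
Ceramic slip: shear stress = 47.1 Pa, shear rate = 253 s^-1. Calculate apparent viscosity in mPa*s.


eta = tau/gamma * 1000 = 47.1/253 * 1000 = 186.2 mPa*s

186.2


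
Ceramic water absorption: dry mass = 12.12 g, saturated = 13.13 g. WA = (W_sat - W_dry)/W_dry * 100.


WA = (13.13 - 12.12) / 12.12 * 100 = 8.33%

8.33


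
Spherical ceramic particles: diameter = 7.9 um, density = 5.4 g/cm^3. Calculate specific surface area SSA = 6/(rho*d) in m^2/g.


SSA = 6 / (5.4 * 7.9) = 0.141 m^2/g

0.141


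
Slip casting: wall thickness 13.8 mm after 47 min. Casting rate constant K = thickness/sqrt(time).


K = 13.8 / sqrt(47) = 13.8 / 6.8557 = 2.013 mm/min^0.5

2.013


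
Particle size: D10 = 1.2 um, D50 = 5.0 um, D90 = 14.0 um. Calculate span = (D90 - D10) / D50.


Span = (14.0 - 1.2) / 5.0 = 12.8 / 5.0 = 2.56

2.56


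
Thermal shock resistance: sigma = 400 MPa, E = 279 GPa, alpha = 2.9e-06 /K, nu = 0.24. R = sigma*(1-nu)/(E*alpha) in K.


R = 400*(1-0.24)/(279*1000*2.9e-06) = 376 K

376


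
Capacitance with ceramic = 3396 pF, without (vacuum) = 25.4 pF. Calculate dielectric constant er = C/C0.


er = 3396 / 25.4 = 133.7

133.7


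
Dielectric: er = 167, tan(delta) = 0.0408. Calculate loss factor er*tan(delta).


Loss = 167 * 0.0408 = 6.814

6.814


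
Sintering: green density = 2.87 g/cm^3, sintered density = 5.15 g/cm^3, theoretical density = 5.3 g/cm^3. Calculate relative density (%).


Relative = 5.15 / 5.3 * 100 = 97.2%

97.2


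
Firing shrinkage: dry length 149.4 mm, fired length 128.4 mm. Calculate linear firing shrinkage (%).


FS = (149.4 - 128.4) / 149.4 * 100 = 14.06%

14.06


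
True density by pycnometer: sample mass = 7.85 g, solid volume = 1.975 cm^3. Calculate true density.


TD = 7.85 / 1.975 = 3.975 g/cm^3

3.975


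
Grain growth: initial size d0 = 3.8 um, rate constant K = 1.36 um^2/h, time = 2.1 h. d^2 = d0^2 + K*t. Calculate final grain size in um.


d^2 = 3.8^2 + 1.36*2.1 = 17.296
d = sqrt(17.296) = 4.16 um

4.16


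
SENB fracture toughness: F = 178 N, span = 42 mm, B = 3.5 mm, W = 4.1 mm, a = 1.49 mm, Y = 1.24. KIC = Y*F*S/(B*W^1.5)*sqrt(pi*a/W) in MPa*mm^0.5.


KIC = 1.24*178*42/(3.5*4.1^1.5)*sqrt(pi*1.49/4.1) = 340.9

340.9


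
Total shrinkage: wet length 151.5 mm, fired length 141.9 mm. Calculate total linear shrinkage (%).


TS = (151.5 - 141.9) / 151.5 * 100 = 6.34%

6.34
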